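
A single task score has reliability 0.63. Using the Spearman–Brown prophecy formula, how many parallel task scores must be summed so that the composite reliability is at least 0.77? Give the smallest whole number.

2

k ≥ ρ*(1−ρ₁)/(ρ₁(1−ρ*)) = 0.77·0.37 / (0.63·0.23) = 1.966.
Smallest integer k = 2.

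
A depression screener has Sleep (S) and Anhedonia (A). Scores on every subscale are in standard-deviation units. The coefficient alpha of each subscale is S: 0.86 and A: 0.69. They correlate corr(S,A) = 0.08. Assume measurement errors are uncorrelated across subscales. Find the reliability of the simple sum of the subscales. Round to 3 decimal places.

0.792

Var(S+A) = 2 + 2·[0.08] = 2 + 0.16 = 2.16.
Under uncorrelated errors the observed covariances equal the true-score covariances, so only the own-variance terms attenuate.
True-score variance = [0.86 + 0.69] + 0.16 = 1.55 + 0.16 = 1.71.
Reliability = 1.71 / 2.16 = 0.792.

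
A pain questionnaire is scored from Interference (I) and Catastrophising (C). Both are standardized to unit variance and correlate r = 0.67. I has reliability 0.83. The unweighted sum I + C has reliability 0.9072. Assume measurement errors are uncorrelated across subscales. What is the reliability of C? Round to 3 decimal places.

Var(I+C) = 2 + 2·0.67 = 3.340.
True-score variance = ρ_I + ρ_C + 2·0.67, so 0.9072 = (0.83 + ρ_C + 1.34) / 3.340.
ρ_C = 0.9072·3.340 − 0.83 − 1.34 = 0.860.

0.860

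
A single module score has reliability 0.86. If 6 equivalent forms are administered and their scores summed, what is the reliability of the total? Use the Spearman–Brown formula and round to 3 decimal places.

0.974

ρ_k = kρ / (1 + (k−1)ρ) = 6·0.86 / (1 + 5·0.86) = 5.160 / 5.300 = 0.974.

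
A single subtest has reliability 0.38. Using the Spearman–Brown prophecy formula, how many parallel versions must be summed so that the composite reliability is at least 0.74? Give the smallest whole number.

k ≥ ρ*(1−ρ₁)/(ρ₁(1−ρ*)) = 0.74·0.62 / (0.38·0.26) = 4.644.
Smallest integer k = 5.

5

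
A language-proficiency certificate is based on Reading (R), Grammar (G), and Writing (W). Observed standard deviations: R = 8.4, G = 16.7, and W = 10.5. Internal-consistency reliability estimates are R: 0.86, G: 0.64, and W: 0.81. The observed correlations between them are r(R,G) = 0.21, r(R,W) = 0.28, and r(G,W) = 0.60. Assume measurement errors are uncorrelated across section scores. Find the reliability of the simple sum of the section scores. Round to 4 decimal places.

Var(R+G+W) = 8.4² + 16.7² + 10.5² + 2·[8.4·16.7·0.21 + 8.4·10.5·0.28 + 16.7·10.5·0.60] = 459.7 + 318.73 = 778.43.
Because errors are independent across components, Cov(Tᵢ,Tⱼ) = Cov(Xᵢ,Xⱼ); the off-diagonal part of the true-score variance is the same as above.
True-score variance = [8.4²·0.86 + 16.7²·0.64 + 10.5²·0.81] + 318.73 = 328.474 + 318.73 = 647.203.
Reliability = 647.203 / 778.43 = 0.8314.

0.8314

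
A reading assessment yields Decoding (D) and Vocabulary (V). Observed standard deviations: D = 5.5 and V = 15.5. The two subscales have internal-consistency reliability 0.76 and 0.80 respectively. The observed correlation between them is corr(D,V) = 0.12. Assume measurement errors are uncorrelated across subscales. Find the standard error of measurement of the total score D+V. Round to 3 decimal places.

Var(total) = 270.5 + 20.46 = 290.96.
True-score variance = 215.19 + 20.46 = 235.65, so reliability = 0.8099.
Error variance = 290.96 − 235.65 = 55.31; SEM = √55.31 = 7.437.

7.437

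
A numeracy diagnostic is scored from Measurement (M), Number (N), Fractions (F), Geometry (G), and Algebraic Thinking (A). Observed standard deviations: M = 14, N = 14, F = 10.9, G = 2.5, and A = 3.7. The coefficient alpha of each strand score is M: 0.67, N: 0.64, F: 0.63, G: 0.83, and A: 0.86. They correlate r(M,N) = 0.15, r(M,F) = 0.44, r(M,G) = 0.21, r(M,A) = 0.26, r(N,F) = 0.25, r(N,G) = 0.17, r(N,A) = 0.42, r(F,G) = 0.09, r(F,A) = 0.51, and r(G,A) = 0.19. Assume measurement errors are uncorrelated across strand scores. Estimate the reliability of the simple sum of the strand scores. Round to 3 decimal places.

Var(M+N+F+G+A) = 14² + 14² + 10.9² + 2.5² + 3.7² + 2·[14·14·0.15 + 14·10.9·0.44 + 14·2.5·0.21 + 14·3.7·0.26 + 14·10.9·0.25 + 14·2.5·0.17 + 14·3.7·0.42 + 10.9·2.5·0.09 + 10.9·3.7·0.51 + 2.5·3.7·0.19] = 530.75 + 415.993 = 946.743.
Because errors are independent across components, Cov(Tᵢ,Tⱼ) = Cov(Xᵢ,Xⱼ); the off-diagonal part of the true-score variance is the same as above.
True-score variance = [14²·0.67 + 14²·0.64 + 10.9²·0.63 + 2.5²·0.83 + 3.7²·0.86] + 415.993 = 348.571 + 415.993 = 764.564.
Reliability = 764.564 / 946.743 = 0.808.

0.808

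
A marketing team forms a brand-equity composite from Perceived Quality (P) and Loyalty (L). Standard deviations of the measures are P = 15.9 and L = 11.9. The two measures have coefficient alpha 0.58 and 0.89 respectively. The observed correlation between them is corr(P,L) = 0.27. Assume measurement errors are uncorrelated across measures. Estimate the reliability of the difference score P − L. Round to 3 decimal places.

0.583

Var(P−L) = 15.9² + 11.9² − 2·15.9·11.9·0.27 = 394.42 − 102.173 = 292.247.
With uncorrelated errors the cross-covariances are all true-score covariance, so they carry over unchanged; only the diagonal terms shrink to ρᵢσᵢ².
True-score variance = [15.9²·0.58 + 11.9²·0.89] − 102.173 = 272.663 − 102.173 = 170.489.
Reliability = 170.489 / 292.247 = 0.583.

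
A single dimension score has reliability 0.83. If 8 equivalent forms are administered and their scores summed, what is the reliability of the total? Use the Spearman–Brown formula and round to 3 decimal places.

ρ_k = kρ / (1 + (k−1)ρ) = 8·0.83 / (1 + 7·0.83) = 6.640 / 6.810 = 0.975.

0.975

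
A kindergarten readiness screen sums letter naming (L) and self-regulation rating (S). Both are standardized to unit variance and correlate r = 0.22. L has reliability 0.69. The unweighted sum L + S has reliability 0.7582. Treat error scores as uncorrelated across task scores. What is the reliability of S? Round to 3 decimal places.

0.720

Var(L+S) = 2 + 2·0.22 = 2.440.
True-score variance = ρ_L + ρ_S + 2·0.22, so 0.7582 = (0.69 + ρ_S + 0.44) / 2.440.
ρ_S = 0.7582·2.440 − 0.69 − 0.44 = 0.720.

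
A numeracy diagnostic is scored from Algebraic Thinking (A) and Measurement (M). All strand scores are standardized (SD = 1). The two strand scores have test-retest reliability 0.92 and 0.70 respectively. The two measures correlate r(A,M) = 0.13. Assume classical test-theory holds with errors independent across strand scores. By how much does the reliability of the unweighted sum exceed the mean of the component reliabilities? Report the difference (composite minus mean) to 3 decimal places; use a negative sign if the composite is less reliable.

0.022

Var(sum) = 2 + 0.26 = 2.26; true-score variance = 1.62 + 0.26 = 1.88; composite reliability = 0.8319.
Mean component reliability = 0.8100.
Difference = 0.8319 − 0.8100 = 0.022.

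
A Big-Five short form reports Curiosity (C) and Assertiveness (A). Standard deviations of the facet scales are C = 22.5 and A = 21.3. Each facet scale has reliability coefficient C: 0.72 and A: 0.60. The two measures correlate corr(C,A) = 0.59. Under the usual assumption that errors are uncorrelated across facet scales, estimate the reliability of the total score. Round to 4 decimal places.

Var(C+A) = 22.5² + 21.3² + 2·[22.5·21.3·0.59] = 959.94 + 565.515 = 1525.45.
With uncorrelated errors the cross-covariances are all true-score covariance, so they carry over unchanged; only the diagonal terms shrink to ρᵢσᵢ².
True-score variance = [22.5²·0.72 + 21.3²·0.60] + 565.515 = 636.714 + 565.515 = 1202.23.
Reliability = 1202.23 / 1525.45 = 0.7881.

0.7881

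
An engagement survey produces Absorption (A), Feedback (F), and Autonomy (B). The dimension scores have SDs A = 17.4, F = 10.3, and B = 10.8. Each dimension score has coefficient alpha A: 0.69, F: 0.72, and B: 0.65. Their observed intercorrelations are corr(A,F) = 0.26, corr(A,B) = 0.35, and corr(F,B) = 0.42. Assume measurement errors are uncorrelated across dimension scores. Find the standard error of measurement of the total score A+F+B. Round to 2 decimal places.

12.82

Var(total) = 525.49 + 318.18 = 843.67.
True-score variance = 361.105 + 318.18 = 679.285, so reliability = 0.8052.
Error variance = 843.67 − 679.285 = 164.385; SEM = √164.385 = 12.82.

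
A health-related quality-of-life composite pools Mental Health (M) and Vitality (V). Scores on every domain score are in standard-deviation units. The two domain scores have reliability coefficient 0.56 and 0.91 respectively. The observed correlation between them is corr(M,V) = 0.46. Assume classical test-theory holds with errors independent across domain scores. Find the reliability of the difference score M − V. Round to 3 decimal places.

Var(M−V) = 1 + 1 − 2·0.46 = 2 − 0.92 = 1.08.
With uncorrelated errors the cross-covariances are all true-score covariance, so they carry over unchanged; only the diagonal terms shrink to ρᵢσᵢ².
True-score variance = [0.56 + 0.91] − 0.92 = 1.47 − 0.92 = 0.55.
Reliability = 0.55 / 1.08 = 0.509.

0.509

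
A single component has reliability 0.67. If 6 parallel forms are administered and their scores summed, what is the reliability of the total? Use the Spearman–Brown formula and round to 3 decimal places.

ρ_k = kρ / (1 + (k−1)ρ) = 6·0.67 / (1 + 5·0.67) = 4.020 / 4.350 = 0.924.

0.924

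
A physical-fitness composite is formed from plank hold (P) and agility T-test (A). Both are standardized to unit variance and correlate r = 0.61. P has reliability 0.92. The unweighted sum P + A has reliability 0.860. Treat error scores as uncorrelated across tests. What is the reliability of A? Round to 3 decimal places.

Var(P+A) = 2 + 2·0.61 = 3.220.
True-score variance = ρ_P + ρ_A + 2·0.61, so 0.860 = (0.92 + ρ_A + 1.22) / 3.220.
ρ_A = 0.860·3.220 − 0.92 − 1.22 = 0.629.

0.629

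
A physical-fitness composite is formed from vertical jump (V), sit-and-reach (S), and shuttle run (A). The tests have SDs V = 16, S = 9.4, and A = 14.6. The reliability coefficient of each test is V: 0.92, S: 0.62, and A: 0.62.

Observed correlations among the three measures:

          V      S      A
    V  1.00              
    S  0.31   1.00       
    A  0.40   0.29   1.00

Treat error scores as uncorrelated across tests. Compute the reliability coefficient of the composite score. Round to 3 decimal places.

Var(V+S+A) = 16² + 9.4² + 14.6² + 2·[16·9.4·0.31 + 16·14.6·0.40 + 9.4·14.6·0.29] = 557.52 + 359.727 = 917.247.
Under uncorrelated errors the observed covariances equal the true-score covariances, so only the own-variance terms attenuate.
True-score variance = [16²·0.92 + 9.4²·0.62 + 14.6²·0.62] + 359.727 = 422.462 + 359.727 = 782.19.
Reliability = 782.19 / 917.247 = 0.853.

0.853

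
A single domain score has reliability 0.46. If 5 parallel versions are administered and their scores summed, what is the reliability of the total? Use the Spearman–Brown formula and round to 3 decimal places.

0.810

ρ_k = kρ / (1 + (k−1)ρ) = 5·0.46 / (1 + 4·0.46) = 2.300 / 2.840 = 0.810.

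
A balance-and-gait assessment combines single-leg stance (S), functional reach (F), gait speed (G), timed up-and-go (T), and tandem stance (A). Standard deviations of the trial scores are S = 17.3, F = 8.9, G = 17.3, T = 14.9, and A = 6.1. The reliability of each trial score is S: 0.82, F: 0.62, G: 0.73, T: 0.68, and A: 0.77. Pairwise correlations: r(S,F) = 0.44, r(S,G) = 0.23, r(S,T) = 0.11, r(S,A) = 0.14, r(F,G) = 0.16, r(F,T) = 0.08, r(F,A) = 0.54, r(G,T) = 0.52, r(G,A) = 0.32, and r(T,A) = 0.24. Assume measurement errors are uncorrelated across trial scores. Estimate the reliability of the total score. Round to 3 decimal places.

0.865

Var(S+F+G+T+A) = 17.3² + 8.9² + 17.3² + 14.9² + 6.1² + 2·[17.3·8.9·0.44 + 17.3·17.3·0.23 + 17.3·14.9·0.11 + 17.3·6.1·0.14 + 8.9·17.3·0.16 + 8.9·14.9·0.08 + 8.9·6.1·0.54 + 17.3·14.9·0.52 + 17.3·6.1·0.32 + 14.9·6.1·0.24] = 937.01 + 867.793 = 1804.8.
Under uncorrelated errors the observed covariances equal the true-score covariances, so only the own-variance terms attenuate.
True-score variance = [17.3²·0.82 + 8.9²·0.62 + 17.3²·0.73 + 14.9²·0.68 + 6.1²·0.77] + 867.793 = 692.628 + 867.793 = 1560.42.
Reliability = 1560.42 / 1804.8 = 0.865.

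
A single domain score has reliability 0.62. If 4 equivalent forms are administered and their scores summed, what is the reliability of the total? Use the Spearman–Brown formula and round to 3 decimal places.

ρ_k = kρ / (1 + (k−1)ρ) = 4·0.62 / (1 + 3·0.62) = 2.480 / 2.860 = 0.867.

0.867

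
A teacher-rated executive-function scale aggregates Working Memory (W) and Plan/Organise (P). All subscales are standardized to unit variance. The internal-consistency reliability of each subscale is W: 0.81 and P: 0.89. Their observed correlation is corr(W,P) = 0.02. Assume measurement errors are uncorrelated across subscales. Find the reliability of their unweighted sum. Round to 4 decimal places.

0.8529

Var(W+P) = 2 + 2·[0.02] = 2 + 0.04 = 2.04.
Because errors are independent across components, Cov(Tᵢ,Tⱼ) = Cov(Xᵢ,Xⱼ); the off-diagonal part of the true-score variance is the same as above.
True-score variance = [0.81 + 0.89] + 0.04 = 1.7 + 0.04 = 1.74.
Reliability = 1.74 / 2.04 = 0.8529.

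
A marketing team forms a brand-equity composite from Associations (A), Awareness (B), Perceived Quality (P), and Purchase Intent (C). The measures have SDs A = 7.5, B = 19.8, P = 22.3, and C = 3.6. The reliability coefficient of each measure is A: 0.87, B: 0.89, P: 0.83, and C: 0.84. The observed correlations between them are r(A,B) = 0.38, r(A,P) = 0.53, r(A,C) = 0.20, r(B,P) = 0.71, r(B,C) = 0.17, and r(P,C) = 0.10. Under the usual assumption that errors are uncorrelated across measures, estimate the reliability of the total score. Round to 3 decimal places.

Var(A+B+P+C) = 7.5² + 19.8² + 22.3² + 3.6² + 2·[7.5·19.8·0.38 + 7.5·22.3·0.53 + 7.5·3.6·0.20 + 19.8·22.3·0.71 + 19.8·3.6·0.17 + 22.3·3.6·0.10] = 958.54 + 968.223 = 1926.76.
With uncorrelated errors the cross-covariances are all true-score covariance, so they carry over unchanged; only the diagonal terms shrink to ρᵢσᵢ².
True-score variance = [7.5²·0.87 + 19.8²·0.89 + 22.3²·0.83 + 3.6²·0.84] + 968.223 = 821.49 + 968.223 = 1789.71.
Reliability = 1789.71 / 1926.76 = 0.929.

0.929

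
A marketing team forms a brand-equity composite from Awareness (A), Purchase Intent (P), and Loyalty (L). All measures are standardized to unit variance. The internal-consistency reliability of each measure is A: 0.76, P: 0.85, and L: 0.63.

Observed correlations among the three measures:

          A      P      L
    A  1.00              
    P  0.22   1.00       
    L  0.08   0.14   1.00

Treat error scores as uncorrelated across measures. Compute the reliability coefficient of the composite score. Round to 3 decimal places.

Var(A+P+L) = 3 + 2·[0.22 + 0.08 + 0.14] = 3 + 0.88 = 3.88.
Under uncorrelated errors the observed covariances equal the true-score covariances, so only the own-variance terms attenuate.
True-score variance = [0.76 + 0.85 + 0.63] + 0.88 = 2.24 + 0.88 = 3.12.
Reliability = 3.12 / 3.88 = 0.804.

0.804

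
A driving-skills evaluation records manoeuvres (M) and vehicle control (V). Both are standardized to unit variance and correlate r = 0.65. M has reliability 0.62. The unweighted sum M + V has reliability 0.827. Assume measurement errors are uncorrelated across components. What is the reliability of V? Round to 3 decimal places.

Var(M+V) = 2 + 2·0.65 = 3.300.
True-score variance = ρ_M + ρ_V + 2·0.65, so 0.827 = (0.62 + ρ_V + 1.30) / 3.300.
ρ_V = 0.827·3.300 − 0.62 − 1.30 = 0.809.

0.809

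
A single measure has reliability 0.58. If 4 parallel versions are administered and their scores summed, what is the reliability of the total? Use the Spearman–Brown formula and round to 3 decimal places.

0.847

ρ_k = kρ / (1 + (k−1)ρ) = 4·0.58 / (1 + 3·0.58) = 2.320 / 2.740 = 0.847.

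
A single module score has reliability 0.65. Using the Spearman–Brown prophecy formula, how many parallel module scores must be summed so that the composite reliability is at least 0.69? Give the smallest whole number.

k ≥ ρ*(1−ρ₁)/(ρ₁(1−ρ*)) = 0.69·0.35 / (0.65·0.31) = 1.199.
Smallest integer k = 2.

2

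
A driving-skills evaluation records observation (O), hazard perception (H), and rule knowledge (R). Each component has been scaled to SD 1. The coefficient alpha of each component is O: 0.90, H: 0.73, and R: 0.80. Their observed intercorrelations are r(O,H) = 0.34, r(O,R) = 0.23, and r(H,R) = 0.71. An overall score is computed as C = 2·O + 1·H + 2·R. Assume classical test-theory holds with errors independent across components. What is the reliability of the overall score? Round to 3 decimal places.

Var(C) = 2² + 1 + 2² + 2·[2·0.34 + 4·0.23 + 2·0.71] = 9 + 6.04 = 15.04.
Because errors are independent across components, Cov(Tᵢ,Tⱼ) = Cov(Xᵢ,Xⱼ); the off-diagonal part of the true-score variance is the same as above.
True-score variance = [2²·0.90 + 0.73 + 2²·0.80] + 6.04 = 7.53 + 6.04 = 13.57.
Reliability = 13.57 / 15.04 = 0.902.

0.902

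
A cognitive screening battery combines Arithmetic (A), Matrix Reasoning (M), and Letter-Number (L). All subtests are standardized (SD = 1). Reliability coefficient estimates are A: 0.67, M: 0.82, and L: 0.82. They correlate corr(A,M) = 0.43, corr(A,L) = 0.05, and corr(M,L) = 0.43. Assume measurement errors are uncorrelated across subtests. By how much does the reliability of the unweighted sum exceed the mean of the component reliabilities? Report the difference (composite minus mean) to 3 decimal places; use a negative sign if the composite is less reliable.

0.087

Var(sum) = 3 + 1.82 = 4.82; true-score variance = 2.31 + 1.82 = 4.13; composite reliability = 0.8568.
Mean component reliability = 0.7700.
Difference = 0.8568 − 0.7700 = 0.087.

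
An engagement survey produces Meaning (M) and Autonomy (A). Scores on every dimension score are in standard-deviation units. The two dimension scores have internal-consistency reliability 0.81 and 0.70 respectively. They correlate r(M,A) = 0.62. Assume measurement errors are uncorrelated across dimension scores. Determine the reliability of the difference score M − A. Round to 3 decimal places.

Var(M−A) = 1 + 1 − 2·0.62 = 2 − 1.24 = 0.76.
Under uncorrelated errors the observed covariances equal the true-score covariances, so only the own-variance terms attenuate.
True-score variance = [0.81 + 0.70] − 1.24 = 1.51 − 1.24 = 0.27.
Reliability = 0.27 / 0.76 = 0.355.

0.355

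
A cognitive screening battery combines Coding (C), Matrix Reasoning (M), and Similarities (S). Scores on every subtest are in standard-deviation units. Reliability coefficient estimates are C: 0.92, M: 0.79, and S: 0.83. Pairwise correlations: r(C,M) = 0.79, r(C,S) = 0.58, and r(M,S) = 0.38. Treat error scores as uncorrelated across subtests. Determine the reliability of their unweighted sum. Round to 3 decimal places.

0.929

Var(C+M+S) = 3 + 2·[0.79 + 0.58 + 0.38] = 3 + 3.5 = 6.5.
With uncorrelated errors the cross-covariances are all true-score covariance, so they carry over unchanged; only the diagonal terms shrink to ρᵢσᵢ².
True-score variance = [0.92 + 0.79 + 0.83] + 3.5 = 2.54 + 3.5 = 6.04.
Reliability = 6.04 / 6.5 = 0.929.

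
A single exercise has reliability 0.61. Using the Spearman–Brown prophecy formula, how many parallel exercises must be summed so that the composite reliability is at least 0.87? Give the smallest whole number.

5

k ≥ ρ*(1−ρ₁)/(ρ₁(1−ρ*)) = 0.87·0.39 / (0.61·0.13) = 4.279.
Smallest integer k = 5.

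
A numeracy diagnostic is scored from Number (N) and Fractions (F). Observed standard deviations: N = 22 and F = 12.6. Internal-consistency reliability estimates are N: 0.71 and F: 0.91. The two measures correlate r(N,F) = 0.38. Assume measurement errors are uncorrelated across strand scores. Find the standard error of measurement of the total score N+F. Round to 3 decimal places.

12.436

Var(total) = 642.76 + 210.672 = 853.432.
True-score variance = 488.112 + 210.672 = 698.784, so reliability = 0.8188.
Error variance = 853.432 − 698.784 = 154.648; SEM = √154.648 = 12.436.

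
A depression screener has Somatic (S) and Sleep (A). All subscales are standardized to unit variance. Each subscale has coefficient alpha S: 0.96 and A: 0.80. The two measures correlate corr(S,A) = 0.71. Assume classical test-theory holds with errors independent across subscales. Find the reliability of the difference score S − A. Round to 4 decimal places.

0.5862

Var(S−A) = 1 + 1 − 2·0.71 = 2 − 1.42 = 0.58.
With uncorrelated errors the cross-covariances are all true-score covariance, so they carry over unchanged; only the diagonal terms shrink to ρᵢσᵢ².
True-score variance = [0.96 + 0.80] − 1.42 = 1.76 − 1.42 = 0.34.
Reliability = 0.34 / 0.58 = 0.5862.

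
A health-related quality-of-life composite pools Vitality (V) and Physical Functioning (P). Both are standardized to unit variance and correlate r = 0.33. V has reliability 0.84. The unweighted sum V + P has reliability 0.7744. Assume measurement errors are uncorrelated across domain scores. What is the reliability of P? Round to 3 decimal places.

Var(V+P) = 2 + 2·0.33 = 2.660.
True-score variance = ρ_V + ρ_P + 2·0.33, so 0.7744 = (0.84 + ρ_P + 0.66) / 2.660.
ρ_P = 0.7744·2.660 − 0.84 − 0.66 = 0.560.

0.560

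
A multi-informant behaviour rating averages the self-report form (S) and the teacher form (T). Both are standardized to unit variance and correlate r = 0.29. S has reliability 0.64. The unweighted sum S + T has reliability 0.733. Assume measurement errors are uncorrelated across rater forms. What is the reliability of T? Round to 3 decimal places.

Var(S+T) = 2 + 2·0.29 = 2.580.
True-score variance = ρ_S + ρ_T + 2·0.29, so 0.733 = (0.64 + ρ_T + 0.58) / 2.580.
ρ_T = 0.733·2.580 − 0.64 − 0.58 = 0.671.

0.671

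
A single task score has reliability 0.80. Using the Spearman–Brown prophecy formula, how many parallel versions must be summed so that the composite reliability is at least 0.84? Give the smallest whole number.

k ≥ ρ*(1−ρ₁)/(ρ₁(1−ρ*)) = 0.84·0.20 / (0.80·0.16) = 1.312.
Smallest integer k = 2.

2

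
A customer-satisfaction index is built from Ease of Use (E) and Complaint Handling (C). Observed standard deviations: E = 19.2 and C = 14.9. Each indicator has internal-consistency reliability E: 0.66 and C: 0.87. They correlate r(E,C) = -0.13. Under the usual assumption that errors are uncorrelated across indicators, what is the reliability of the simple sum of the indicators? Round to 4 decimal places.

Var(E+C) = 19.2² + 14.9² + 2·[19.2·14.9·(-0.13)] = 590.65 − 74.3808 = 516.269.
Because errors are independent across components, Cov(Tᵢ,Tⱼ) = Cov(Xᵢ,Xⱼ); the off-diagonal part of the true-score variance is the same as above.
True-score variance = [19.2²·0.66 + 14.9²·0.87] − 74.3808 = 436.451 − 74.3808 = 362.07.
Reliability = 362.07 / 516.269 = 0.7013.

0.7013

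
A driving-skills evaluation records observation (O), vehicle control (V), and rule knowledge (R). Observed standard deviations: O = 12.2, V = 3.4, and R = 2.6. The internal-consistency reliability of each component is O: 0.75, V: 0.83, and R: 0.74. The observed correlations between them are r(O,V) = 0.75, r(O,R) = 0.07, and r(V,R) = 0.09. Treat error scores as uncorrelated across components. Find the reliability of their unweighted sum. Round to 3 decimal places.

Var(O+V+R) = 12.2² + 3.4² + 2.6² + 2·[12.2·3.4·0.75 + 12.2·2.6·0.07 + 3.4·2.6·0.09] = 167.16 + 68.252 = 235.412.
Because errors are independent across components, Cov(Tᵢ,Tⱼ) = Cov(Xᵢ,Xⱼ); the off-diagonal part of the true-score variance is the same as above.
True-score variance = [12.2²·0.75 + 3.4²·0.83 + 2.6²·0.74] + 68.252 = 126.227 + 68.252 = 194.479.
Reliability = 194.479 / 235.412 = 0.826.

0.826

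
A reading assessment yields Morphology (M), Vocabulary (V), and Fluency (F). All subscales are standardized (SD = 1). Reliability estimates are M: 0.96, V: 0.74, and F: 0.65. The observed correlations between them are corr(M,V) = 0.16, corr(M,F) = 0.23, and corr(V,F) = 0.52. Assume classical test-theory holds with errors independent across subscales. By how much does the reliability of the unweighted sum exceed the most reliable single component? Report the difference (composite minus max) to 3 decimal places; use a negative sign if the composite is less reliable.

-0.095

Var(sum) = 3 + 1.82 = 4.82; true-score variance = 2.35 + 1.82 = 4.17; composite reliability = 0.8651.
Max component reliability = 0.9600.
Difference = 0.8651 − 0.9600 = -0.095.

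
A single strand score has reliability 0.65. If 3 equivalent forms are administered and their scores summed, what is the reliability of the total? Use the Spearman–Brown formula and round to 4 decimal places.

ρ_k = kρ / (1 + (k−1)ρ) = 3·0.65 / (1 + 2·0.65) = 1.950 / 2.300 = 0.8478.

0.8478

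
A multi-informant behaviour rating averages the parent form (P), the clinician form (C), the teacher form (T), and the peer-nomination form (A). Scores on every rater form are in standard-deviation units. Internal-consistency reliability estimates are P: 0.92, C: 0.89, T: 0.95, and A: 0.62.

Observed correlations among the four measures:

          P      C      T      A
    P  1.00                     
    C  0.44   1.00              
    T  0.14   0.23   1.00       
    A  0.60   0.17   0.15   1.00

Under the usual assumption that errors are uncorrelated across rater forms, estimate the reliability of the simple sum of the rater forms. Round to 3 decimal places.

Var(P+C+T+A) = 4 + 2·[0.44 + 0.14 + 0.60 + 0.23 + 0.17 + 0.15] = 4 + 3.46 = 7.46.
Under uncorrelated errors the observed covariances equal the true-score covariances, so only the own-variance terms attenuate.
True-score variance = [0.92 + 0.89 + 0.95 + 0.62] + 3.46 = 3.38 + 3.46 = 6.84.
Reliability = 6.84 / 7.46 = 0.917.

0.917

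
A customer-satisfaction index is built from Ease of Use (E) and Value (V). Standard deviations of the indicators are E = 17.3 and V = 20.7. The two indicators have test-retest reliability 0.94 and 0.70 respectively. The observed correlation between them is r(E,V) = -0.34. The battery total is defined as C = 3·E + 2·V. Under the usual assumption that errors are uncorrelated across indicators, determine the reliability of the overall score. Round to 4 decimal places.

Var(C) = 3²·17.3² + 2²·20.7² + 2·[6·17.3·20.7·(-0.34)] = 4407.57 − 1461.09 = 2946.48.
Under uncorrelated errors the observed covariances equal the true-score covariances, so only the own-variance terms attenuate.
True-score variance = [3²·17.3²·0.94 + 2²·20.7²·0.70] − 1461.09 = 3731.77 − 1461.09 = 2270.68.
Reliability = 2270.68 / 2946.48 = 0.7706.

0.7706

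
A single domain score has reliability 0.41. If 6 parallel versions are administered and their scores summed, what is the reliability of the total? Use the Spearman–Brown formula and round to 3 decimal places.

0.807

ρ_k = kρ / (1 + (k−1)ρ) = 6·0.41 / (1 + 5·0.41) = 2.460 / 3.050 = 0.807.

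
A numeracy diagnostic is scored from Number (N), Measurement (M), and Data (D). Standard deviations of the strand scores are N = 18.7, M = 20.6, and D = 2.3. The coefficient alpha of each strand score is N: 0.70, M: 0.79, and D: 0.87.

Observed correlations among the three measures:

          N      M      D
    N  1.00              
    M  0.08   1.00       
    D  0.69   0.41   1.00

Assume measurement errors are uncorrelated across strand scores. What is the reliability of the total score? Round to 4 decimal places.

0.7927

Var(N+M+D) = 18.7² + 20.6² + 2.3² + 2·[18.7·20.6·0.08 + 18.7·2.3·0.69 + 20.6·2.3·0.41] = 779.34 + 159.841 = 939.181.
Under uncorrelated errors the observed covariances equal the true-score covariances, so only the own-variance terms attenuate.
True-score variance = [18.7²·0.70 + 20.6²·0.79 + 2.3²·0.87] + 159.841 = 584.63 + 159.841 = 744.47.
Reliability = 744.47 / 939.181 = 0.7927.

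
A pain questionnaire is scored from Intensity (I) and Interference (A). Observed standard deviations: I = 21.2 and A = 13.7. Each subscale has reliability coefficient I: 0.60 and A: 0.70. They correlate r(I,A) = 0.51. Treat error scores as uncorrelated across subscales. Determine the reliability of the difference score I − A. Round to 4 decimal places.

Var(I−A) = 21.2² + 13.7² − 2·21.2·13.7·0.51 = 637.13 − 296.249 = 340.881.
With uncorrelated errors the cross-covariances are all true-score covariance, so they carry over unchanged; only the diagonal terms shrink to ρᵢσᵢ².
True-score variance = [21.2²·0.60 + 13.7²·0.70] − 296.249 = 401.047 − 296.249 = 104.798.
Reliability = 104.798 / 340.881 = 0.3074.

0.3074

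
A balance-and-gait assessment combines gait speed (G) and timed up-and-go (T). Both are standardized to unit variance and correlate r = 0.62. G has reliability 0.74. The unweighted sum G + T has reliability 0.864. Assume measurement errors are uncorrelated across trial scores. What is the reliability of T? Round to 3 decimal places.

0.819

Var(G+T) = 2 + 2·0.62 = 3.240.
True-score variance = ρ_G + ρ_T + 2·0.62, so 0.864 = (0.74 + ρ_T + 1.24) / 3.240.
ρ_T = 0.864·3.240 − 0.74 − 1.24 = 0.819.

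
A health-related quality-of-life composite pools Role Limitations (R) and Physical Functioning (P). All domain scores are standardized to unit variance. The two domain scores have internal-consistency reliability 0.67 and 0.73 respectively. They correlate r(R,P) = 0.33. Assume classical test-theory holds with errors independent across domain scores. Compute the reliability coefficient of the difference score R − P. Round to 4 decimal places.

Var(R−P) = 1 + 1 − 2·0.33 = 2 − 0.66 = 1.34.
Because errors are independent across components, Cov(Tᵢ,Tⱼ) = Cov(Xᵢ,Xⱼ); the off-diagonal part of the true-score variance is the same as above.
True-score variance = [0.67 + 0.73] − 0.66 = 1.4 − 0.66 = 0.74.
Reliability = 0.74 / 1.34 = 0.5522.

0.5522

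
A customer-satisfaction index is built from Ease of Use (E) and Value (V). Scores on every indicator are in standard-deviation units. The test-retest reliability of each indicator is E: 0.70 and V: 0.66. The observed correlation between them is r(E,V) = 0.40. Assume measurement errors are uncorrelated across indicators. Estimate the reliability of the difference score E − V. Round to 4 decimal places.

0.4667

Var(E−V) = 1 + 1 − 2·0.40 = 2 − 0.8 = 1.2.
Because errors are independent across components, Cov(Tᵢ,Tⱼ) = Cov(Xᵢ,Xⱼ); the off-diagonal part of the true-score variance is the same as above.
True-score variance = [0.70 + 0.66] − 0.8 = 1.36 − 0.8 = 0.56.
Reliability = 0.56 / 1.2 = 0.4667.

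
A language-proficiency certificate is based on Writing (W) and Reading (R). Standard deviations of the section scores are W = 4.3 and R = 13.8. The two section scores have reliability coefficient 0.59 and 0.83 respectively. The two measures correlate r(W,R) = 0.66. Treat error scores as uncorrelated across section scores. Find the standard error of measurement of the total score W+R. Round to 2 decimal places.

Var(total) = 208.93 + 78.3288 = 287.259.
True-score variance = 168.974 + 78.3288 = 247.303, so reliability = 0.8609.
Error variance = 287.259 − 247.303 = 39.9557; SEM = √39.9557 = 6.32.

6.32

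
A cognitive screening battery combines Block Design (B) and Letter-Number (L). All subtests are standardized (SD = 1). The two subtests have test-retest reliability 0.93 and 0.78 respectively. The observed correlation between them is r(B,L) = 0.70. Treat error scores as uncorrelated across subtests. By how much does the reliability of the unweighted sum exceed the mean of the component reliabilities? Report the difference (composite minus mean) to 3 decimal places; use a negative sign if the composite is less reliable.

Var(sum) = 2 + 1.4 = 3.4; true-score variance = 1.71 + 1.4 = 3.11; composite reliability = 0.9147.
Mean component reliability = 0.8550.
Difference = 0.9147 − 0.8550 = 0.060.

0.060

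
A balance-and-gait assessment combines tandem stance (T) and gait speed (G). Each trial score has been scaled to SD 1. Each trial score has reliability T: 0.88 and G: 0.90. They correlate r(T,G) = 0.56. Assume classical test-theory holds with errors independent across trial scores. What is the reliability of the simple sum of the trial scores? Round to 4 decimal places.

0.9295

Var(T+G) = 2 + 2·[0.56] = 2 + 1.12 = 3.12.
With uncorrelated errors the cross-covariances are all true-score covariance, so they carry over unchanged; only the diagonal terms shrink to ρᵢσᵢ².
True-score variance = [0.88 + 0.90] + 1.12 = 1.78 + 1.12 = 2.9.
Reliability = 2.9 / 3.12 = 0.9295.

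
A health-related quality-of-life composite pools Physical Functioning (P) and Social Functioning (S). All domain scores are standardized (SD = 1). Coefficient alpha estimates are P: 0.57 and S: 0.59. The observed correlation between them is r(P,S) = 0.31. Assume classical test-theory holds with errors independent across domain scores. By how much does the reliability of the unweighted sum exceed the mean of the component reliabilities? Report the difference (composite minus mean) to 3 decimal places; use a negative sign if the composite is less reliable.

Var(sum) = 2 + 0.62 = 2.62; true-score variance = 1.16 + 0.62 = 1.78; composite reliability = 0.6794.
Mean component reliability = 0.5800.
Difference = 0.6794 − 0.5800 = 0.099.

0.099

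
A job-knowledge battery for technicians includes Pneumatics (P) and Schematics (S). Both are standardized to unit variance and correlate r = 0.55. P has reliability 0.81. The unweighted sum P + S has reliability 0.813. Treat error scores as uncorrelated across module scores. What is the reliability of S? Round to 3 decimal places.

Var(P+S) = 2 + 2·0.55 = 3.100.
True-score variance = ρ_P + ρ_S + 2·0.55, so 0.813 = (0.81 + ρ_S + 1.10) / 3.100.
ρ_S = 0.813·3.100 − 0.81 − 1.10 = 0.610.

0.610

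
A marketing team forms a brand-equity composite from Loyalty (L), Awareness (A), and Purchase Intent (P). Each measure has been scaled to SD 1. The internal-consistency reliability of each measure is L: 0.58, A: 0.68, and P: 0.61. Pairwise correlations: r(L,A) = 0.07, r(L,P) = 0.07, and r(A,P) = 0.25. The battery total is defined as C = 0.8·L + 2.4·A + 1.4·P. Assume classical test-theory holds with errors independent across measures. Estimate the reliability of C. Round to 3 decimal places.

0.725

Var(C) = 0.8² + 2.4² + 1.4² + 2·[1.92·0.07 + 1.12·0.07 + 3.36·0.25] = 8.36 + 2.1056 = 10.4656.
Under uncorrelated errors the observed covariances equal the true-score covariances, so only the own-variance terms attenuate.
True-score variance = [0.8²·0.58 + 2.4²·0.68 + 1.4²·0.61] + 2.1056 = 5.4836 + 2.1056 = 7.5892.
Reliability = 7.5892 / 10.4656 = 0.725.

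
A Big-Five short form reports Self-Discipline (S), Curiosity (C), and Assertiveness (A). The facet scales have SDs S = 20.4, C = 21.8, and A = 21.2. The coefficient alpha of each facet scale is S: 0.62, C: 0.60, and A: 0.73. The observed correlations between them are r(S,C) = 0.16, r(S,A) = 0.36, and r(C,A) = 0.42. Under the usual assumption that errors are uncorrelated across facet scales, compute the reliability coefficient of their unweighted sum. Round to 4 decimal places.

Var(S+C+A) = 20.4² + 21.8² + 21.2² + 2·[20.4·21.8·0.16 + 20.4·21.2·0.36 + 21.8·21.2·0.42] = 1340.84 + 841.91 = 2182.75.
With uncorrelated errors the cross-covariances are all true-score covariance, so they carry over unchanged; only the diagonal terms shrink to ρᵢσᵢ².
True-score variance = [20.4²·0.62 + 21.8²·0.60 + 21.2²·0.73] + 841.91 = 871.254 + 841.91 = 1713.16.
Reliability = 1713.16 / 2182.75 = 0.7849.

0.7849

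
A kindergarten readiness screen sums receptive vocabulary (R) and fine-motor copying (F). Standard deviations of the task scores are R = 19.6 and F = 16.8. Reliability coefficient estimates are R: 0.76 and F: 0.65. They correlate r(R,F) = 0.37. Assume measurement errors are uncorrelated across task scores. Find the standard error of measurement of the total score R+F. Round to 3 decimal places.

Var(total) = 666.4 + 243.667 = 910.067.
True-score variance = 475.418 + 243.667 = 719.085, so reliability = 0.7901.
Error variance = 910.067 − 719.085 = 190.982; SEM = √190.982 = 13.820.

13.820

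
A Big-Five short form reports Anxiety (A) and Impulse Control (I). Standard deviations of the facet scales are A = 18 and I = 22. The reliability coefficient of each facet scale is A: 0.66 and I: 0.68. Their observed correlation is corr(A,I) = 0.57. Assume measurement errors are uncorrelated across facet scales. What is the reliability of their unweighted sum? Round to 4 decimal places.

Var(A+I) = 18² + 22² + 2·[18·22·0.57] = 808 + 451.44 = 1259.44.
With uncorrelated errors the cross-covariances are all true-score covariance, so they carry over unchanged; only the diagonal terms shrink to ρᵢσᵢ².
True-score variance = [18²·0.66 + 22²·0.68] + 451.44 = 542.96 + 451.44 = 994.4.
Reliability = 994.4 / 1259.44 = 0.7896.

0.7896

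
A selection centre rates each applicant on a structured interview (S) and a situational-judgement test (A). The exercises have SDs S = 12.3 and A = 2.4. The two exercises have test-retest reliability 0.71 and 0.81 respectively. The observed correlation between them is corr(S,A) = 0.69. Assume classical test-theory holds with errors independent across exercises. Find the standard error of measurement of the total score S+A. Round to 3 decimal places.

6.706

Var(total) = 157.05 + 40.7376 = 197.788.
True-score variance = 112.082 + 40.7376 = 152.819, so reliability = 0.7726.
Error variance = 197.788 − 152.819 = 44.9685; SEM = √44.9685 = 6.706.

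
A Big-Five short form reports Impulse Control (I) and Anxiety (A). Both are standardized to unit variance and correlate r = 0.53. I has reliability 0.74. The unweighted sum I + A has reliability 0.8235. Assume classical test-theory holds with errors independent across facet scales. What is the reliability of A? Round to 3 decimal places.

Var(I+A) = 2 + 2·0.53 = 3.060.
True-score variance = ρ_I + ρ_A + 2·0.53, so 0.8235 = (0.74 + ρ_A + 1.06) / 3.060.
ρ_A = 0.8235·3.060 − 0.74 − 1.06 = 0.720.

0.720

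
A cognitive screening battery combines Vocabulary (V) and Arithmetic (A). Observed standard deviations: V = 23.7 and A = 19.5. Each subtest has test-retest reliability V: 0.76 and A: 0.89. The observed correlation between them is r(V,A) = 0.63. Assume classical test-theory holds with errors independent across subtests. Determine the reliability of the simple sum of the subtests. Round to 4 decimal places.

0.8841

Var(V+A) = 23.7² + 19.5² + 2·[23.7·19.5·0.63] = 941.94 + 582.309 = 1524.25.
With uncorrelated errors the cross-covariances are all true-score covariance, so they carry over unchanged; only the diagonal terms shrink to ρᵢσᵢ².
True-score variance = [23.7²·0.76 + 19.5²·0.89] + 582.309 = 765.307 + 582.309 = 1347.62.
Reliability = 1347.62 / 1524.25 = 0.8841.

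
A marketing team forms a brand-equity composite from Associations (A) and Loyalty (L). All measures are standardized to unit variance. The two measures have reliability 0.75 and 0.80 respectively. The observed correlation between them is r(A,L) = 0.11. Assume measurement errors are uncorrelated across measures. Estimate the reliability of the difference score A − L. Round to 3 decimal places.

Var(A−L) = 1 + 1 − 2·0.11 = 2 − 0.22 = 1.78.
Because errors are independent across components, Cov(Tᵢ,Tⱼ) = Cov(Xᵢ,Xⱼ); the off-diagonal part of the true-score variance is the same as above.
True-score variance = [0.75 + 0.80] − 0.22 = 1.55 − 0.22 = 1.33.
Reliability = 1.33 / 1.78 = 0.747.

0.747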